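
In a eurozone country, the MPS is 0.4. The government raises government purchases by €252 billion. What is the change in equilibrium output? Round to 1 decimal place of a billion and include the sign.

+€630.0 billion

MPC = 1 − MPS = 1 − 0.4 = 0.6.
Government-spending multiplier = 1/(1 − MPC) = 1/(1 − 0.6) = 1/0.4 = 2.5.
ΔY = k × ΔG = (+€252 billion) / 0.4 = +€630 billion.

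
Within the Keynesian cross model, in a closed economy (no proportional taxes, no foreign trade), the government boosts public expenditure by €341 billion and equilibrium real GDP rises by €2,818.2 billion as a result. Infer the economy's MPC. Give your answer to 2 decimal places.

0.88

Implied spending multiplier k = ΔY/ΔG = 2,818.2/341 ≈ 8.2645.
Since k = 1/(1 − MPC), MPC = 1 − 1/k = 1 − ΔG/ΔY = 1 − 341/2,818.2 ≈ 0.88.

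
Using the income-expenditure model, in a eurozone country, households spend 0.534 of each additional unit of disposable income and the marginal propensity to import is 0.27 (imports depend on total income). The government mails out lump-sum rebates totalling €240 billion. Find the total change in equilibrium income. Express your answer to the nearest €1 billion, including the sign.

A lump-sum tax change of −€240 billion shifts disposable income by +€240 billion; first-round consumption changes by −c × ΔT = −0.534 × (−€240 billion) = +€128.16 billion.
Expenditure multiplier = 1/(1 − c + m) = 1/(1 − 0.534 + 0.27) = 1/0.736 ≈ 1.359.
The tax multiplier is −c × k ≈ −0.726, so ΔY = k × (−c·ΔT) = (+€128.16 billion) / 0.736 ≈ +€174 billion.

+€174 billion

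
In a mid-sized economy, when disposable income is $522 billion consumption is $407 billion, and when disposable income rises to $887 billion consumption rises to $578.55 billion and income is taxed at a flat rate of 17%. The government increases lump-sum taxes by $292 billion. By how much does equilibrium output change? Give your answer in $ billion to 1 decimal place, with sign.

MPC = ΔC/ΔYd = (578.55 − 407)/(887 − 522) = 171.55/365 = 0.47.
A lump-sum tax change of +$292 billion shifts disposable income by −$292 billion; first-round consumption changes by −c × ΔT = −0.47 × (+$292 billion) = −$137.24 billion.
Expenditure multiplier = 1/(1 − c(1−t)) = 1/(1 − 0.47×0.83) = 1/0.6099 ≈ 1.64.
The tax multiplier is −c × k ≈ −0.771, so ΔY = k × (−c·ΔT) = (−$137.24 billion) / 0.6099 ≈ −$225 billion.

−$225.0 billion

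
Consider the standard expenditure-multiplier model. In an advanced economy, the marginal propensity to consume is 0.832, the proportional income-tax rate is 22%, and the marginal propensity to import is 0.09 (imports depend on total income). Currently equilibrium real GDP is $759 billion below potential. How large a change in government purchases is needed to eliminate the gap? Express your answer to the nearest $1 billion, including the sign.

+$335 billion

Spending multiplier = 1/(1 − c(1−t) + m) = 1/(1 − 0.832×0.78 + 0.09) = 1/0.44104 ≈ 2.267.
Need ΔY = +$759 billion, so ΔG = ΔY/k = (+$759 billion) × 0.44104 ≈ +$335 billion.
The government should increase government purchases by $335 billion.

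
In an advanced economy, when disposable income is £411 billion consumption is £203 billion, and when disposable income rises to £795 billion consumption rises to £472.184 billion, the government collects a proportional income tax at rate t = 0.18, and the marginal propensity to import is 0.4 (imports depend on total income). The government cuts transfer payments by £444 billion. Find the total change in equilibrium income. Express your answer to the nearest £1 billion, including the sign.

MPC = ΔC/ΔYd = (472.184 − 203)/(795 − 411) = 269.184/384 = 0.701.
The transfer change shifts disposable income by −£444 billion, so first-round consumption changes by c·ΔTR = 0.701 × (−£444 billion) = −£311.244 billion.
Expenditure multiplier = 1/(1 − c(1−t) + m) = 1/(1 − 0.701×0.82 + 0.4) = 1/0.82518 ≈ 1.212.
The transfer multiplier is c × k ≈ 0.85, so ΔY = k × (c·ΔTR) = (−£311.244 billion) / 0.82518 ≈ −£377 billion.

−£377 billion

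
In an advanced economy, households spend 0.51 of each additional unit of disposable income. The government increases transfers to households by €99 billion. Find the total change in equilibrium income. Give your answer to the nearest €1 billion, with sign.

+€103 billion

The transfer change shifts disposable income by +€99 billion, so first-round consumption changes by c·ΔTR = 0.51 × (+€99 billion) = +€50.49 billion.
Expenditure multiplier = 1/(1 − MPC) = 1/(1 − 0.51) = 1/0.49 ≈ 2.041.
The transfer multiplier is c × k ≈ 1.041, so ΔY = k × (c·ΔTR) = (+€50.49 billion) / 0.49 ≈ +€103 billion.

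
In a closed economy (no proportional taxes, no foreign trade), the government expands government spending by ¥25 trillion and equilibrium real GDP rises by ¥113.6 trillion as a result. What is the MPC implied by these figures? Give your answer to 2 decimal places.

Implied spending multiplier k = ΔY/ΔG = 113.6/25 = 4.544.
Since k = 1/(1 − MPC), MPC = 1 − 1/k = 1 − ΔG/ΔY = 1 − 25/113.6 ≈ 0.78.

0.78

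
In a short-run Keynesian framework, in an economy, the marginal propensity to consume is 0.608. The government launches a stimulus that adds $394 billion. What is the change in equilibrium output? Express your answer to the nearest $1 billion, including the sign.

+$1,005 billion

Spending multiplier = 1/(1 − MPC) = 1/(1 − 0.608) = 1/0.392 ≈ 2.551.
ΔY = k × ΔG = (+$394 billion) / 0.392 ≈ +$1,005 billion.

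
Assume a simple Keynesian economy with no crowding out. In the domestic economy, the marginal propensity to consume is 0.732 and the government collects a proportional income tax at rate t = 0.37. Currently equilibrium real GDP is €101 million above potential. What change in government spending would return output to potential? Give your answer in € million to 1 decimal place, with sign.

Spending multiplier = 1/(1 − c(1−t)) = 1/(1 − 0.732×0.63) = 1/0.53884 ≈ 1.856.
Need ΔY = −€101 million, so ΔG = ΔY/k = (−€101 million) × 0.53884 ≈ −€54.4 million.
The government should cut government spending by €54.4 million.

−€54.4 million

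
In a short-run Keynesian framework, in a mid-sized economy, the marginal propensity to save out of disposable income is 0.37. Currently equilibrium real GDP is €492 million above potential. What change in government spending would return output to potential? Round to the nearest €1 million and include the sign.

MPC = 1 − MPS = 1 − 0.37 = 0.63.
Spending multiplier = 1/(1 − MPC) = 1/(1 − 0.63) = 1/0.37 ≈ 2.703.
Need ΔY = −€492 million, so ΔG = ΔY/k = (−€492 million) × 0.37 ≈ −€182 million.
The government should cut government spending by €182 million.

−€182 million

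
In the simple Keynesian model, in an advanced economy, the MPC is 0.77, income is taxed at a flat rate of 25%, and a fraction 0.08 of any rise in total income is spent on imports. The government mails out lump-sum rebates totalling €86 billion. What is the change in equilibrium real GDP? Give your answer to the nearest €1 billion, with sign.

A lump-sum tax change of −€86 billion shifts disposable income by +€86 billion; first-round consumption changes by −c × ΔT = −0.77 × (−€86 billion) = +€66.22 billion.
Expenditure multiplier = 1/(1 − c(1−t) + m) = 1/(1 − 0.77×0.75 + 0.08) = 1/0.5025 ≈ 1.99.
The tax multiplier is −c × k ≈ −1.532, so ΔY = k × (−c·ΔT) = (+€66.22 billion) / 0.5025 ≈ +€132 billion.

+€132 billion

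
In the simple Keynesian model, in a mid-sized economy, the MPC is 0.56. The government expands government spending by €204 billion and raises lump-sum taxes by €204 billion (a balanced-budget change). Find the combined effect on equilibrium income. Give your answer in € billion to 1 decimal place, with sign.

Expenditure multiplier = 1/(1 − MPC) = 1/(1 − 0.56) = 1/0.44 ≈ 2.273.
ΔG contributes k·ΔG = (+€204 billion) / 0.44 ≈ +€463.6 billion.
ΔT of +€204 billion changes first-round spending by −c·ΔT = −€114.24 billion, contributing k·(−c·ΔT) = (−€114.24 billion) / 0.44 ≈ −€259.6 billion.
With ΔG = ΔT and no other leakages, the balanced-budget multiplier is 1, so ΔY = ΔG = +€204 billion.

+€204.0 billion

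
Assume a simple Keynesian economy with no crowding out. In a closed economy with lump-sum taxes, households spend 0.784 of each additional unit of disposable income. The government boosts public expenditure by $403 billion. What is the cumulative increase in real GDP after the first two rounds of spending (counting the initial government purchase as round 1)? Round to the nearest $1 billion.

Round 1 adds ΔG = $403 billion; each later round is MPC = 0.784 times the previous.
After 2 rounds: 403 + 315.952 = ΔG·(1 − c^2)/(1 − c) = 403 × (1 − 0.614656)/0.216 ≈ $719 billion.

$719 billion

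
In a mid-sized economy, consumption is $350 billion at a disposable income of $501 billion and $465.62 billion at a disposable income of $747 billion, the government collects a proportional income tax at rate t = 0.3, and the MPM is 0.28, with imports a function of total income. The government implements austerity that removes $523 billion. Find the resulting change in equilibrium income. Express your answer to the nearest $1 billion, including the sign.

−$550 billion

MPC = ΔC/ΔYd = (465.62 − 350)/(747 − 501) = 115.62/246 = 0.47.
Expenditure multiplier = 1/(1 − c(1−t) + m) = 1/(1 − 0.47×0.7 + 0.28) = 1/0.951 ≈ 1.052.
ΔY = k × ΔG = (−$523 billion) / 0.951 ≈ −$550 billion.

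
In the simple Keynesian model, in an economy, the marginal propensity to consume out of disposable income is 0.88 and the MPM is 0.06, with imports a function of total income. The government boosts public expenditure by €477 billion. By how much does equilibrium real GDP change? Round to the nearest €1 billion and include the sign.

+€2,650 billion

Spending multiplier = 1/(1 − c + m) = 1/(1 − 0.88 + 0.06) = 1/0.18 ≈ 5.556.
ΔY = k × ΔG = (+€477 billion) / 0.18 = +€2,650 billion.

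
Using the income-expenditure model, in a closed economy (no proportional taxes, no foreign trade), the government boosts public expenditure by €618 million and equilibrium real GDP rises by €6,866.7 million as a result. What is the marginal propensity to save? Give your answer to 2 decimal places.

Implied spending multiplier k = ΔY/ΔG = 6,866.7/618 ≈ 11.1112.
Since k = 1/(1 − MPC), MPC = 1 − 1/k = 1 − ΔG/ΔY = 1 − 618/6,866.7 ≈ 0.91.
MPS = 1 − MPC = 0.09.

0.09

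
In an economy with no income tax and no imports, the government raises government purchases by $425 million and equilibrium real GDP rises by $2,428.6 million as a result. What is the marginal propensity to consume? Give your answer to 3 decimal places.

Implied spending multiplier k = ΔY/ΔG = 2,428.6/425 ≈ 5.7144.
Since k = 1/(1 − MPC), MPC = 1 − 1/k = 1 − ΔG/ΔY = 1 − 425/2,428.6 ≈ 0.825.

0.825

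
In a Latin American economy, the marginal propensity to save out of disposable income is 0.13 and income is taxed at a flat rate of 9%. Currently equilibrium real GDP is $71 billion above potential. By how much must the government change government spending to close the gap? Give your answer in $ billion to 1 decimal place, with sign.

−$14.8 billion

MPC = 1 − MPS = 1 − 0.13 = 0.87.
Spending multiplier = 1/(1 − c(1−t)) = 1/(1 − 0.87×0.91) = 1/0.2083 ≈ 4.801.
Need ΔY = −$71 billion, so ΔG = ΔY/k = (−$71 billion) × 0.2083 ≈ −$14.8 billion.
The government should cut government spending by $14.8 billion.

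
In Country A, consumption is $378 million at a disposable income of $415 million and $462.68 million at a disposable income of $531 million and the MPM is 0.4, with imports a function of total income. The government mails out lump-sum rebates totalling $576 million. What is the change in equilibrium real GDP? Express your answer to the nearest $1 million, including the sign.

MPC = ΔC/ΔYd = (462.68 − 378)/(531 − 415) = 84.68/116 = 0.73.
A lump-sum tax change of −$576 million shifts disposable income by +$576 million; first-round consumption changes by −c × ΔT = −0.73 × (−$576 million) = +$420.48 million.
Expenditure multiplier = 1/(1 − c + m) = 1/(1 − 0.73 + 0.4) = 1/0.67 ≈ 1.493.
The tax multiplier is −c × k ≈ −1.09, so ΔY = k × (−c·ΔT) = (+$420.48 million) / 0.67 ≈ +$628 million.

+$628 million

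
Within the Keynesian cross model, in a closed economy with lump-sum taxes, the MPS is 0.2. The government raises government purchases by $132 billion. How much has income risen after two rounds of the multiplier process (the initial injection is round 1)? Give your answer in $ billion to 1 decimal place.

MPC = 1 − MPS = 1 − 0.2 = 0.8.
Round 1 adds ΔG = $132 billion; each later round is MPC = 0.8 times the previous.
After 2 rounds: 132 + 105.6 = ΔG·(1 − c^2)/(1 − c) = 132 × (1 − 0.64)/0.2 = $237.6 billion.

$237.6 billion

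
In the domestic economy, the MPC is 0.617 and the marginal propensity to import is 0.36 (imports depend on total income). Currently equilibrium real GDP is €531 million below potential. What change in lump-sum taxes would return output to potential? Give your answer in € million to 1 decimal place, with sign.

−€639.4 million

Spending multiplier = 1/(1 − c + m) = 1/(1 − 0.617 + 0.36) = 1/0.743 ≈ 1.346.
Tax multiplier = −c·k = −0.617/0.743 ≈ −0.83. Need ΔY = +€531 million, so ΔT = ΔY/(−c·k) = −(+€531 million) × 0.743 / 0.617 ≈ −€639.4 million.
The government should cut lump-sum taxes by €639.4 million.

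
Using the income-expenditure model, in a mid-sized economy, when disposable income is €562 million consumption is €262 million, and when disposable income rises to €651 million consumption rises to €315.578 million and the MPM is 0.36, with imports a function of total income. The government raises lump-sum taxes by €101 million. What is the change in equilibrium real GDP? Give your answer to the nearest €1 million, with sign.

−€80 million

MPC = ΔC/ΔYd = (315.578 − 262)/(651 − 562) = 53.578/89 = 0.602.
A lump-sum tax change of +€101 million shifts disposable income by −€101 million; first-round consumption changes by −c × ΔT = −0.602 × (+€101 million) = −€60.802 million.
Expenditure multiplier = 1/(1 − c + m) = 1/(1 − 0.602 + 0.36) = 1/0.758 ≈ 1.319.
The tax multiplier is −c × k ≈ −0.794, so ΔY = k × (−c·ΔT) = (−€60.802 million) / 0.758 ≈ −€80 million.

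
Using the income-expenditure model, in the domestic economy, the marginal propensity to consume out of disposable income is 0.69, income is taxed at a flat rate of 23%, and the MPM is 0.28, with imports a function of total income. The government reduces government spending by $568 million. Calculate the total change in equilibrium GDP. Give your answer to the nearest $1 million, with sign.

−$759 million

Spending multiplier = 1/(1 − c(1−t) + m) = 1/(1 − 0.69×0.77 + 0.28) = 1/0.7487 ≈ 1.336.
ΔY = k × ΔG = (−$568 million) / 0.7487 ≈ −$759 million.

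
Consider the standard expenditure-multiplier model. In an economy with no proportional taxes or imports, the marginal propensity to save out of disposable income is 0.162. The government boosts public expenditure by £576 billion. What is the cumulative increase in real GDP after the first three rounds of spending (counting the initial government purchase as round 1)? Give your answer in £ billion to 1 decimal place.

£1,463.2 billion

MPC = 1 − MPS = 1 − 0.162 = 0.838.
Round 1 adds ΔG = £576 billion; each later round is MPC = 0.838 times the previous.
After 3 rounds: 576 + 482.688 + 404.492544 = ΔG·(1 − c^3)/(1 − c) = 576 × (1 − 0.588480472)/0.162 ≈ £1,463.2 billion.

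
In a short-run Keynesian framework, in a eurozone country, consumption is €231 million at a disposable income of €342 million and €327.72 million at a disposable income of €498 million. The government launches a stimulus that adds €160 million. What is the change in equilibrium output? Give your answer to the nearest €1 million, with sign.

MPC = ΔC/ΔYd = (327.72 − 231)/(498 − 342) = 96.72/156 = 0.62.
Spending multiplier = 1/(1 − MPC) = 1/(1 − 0.62) = 1/0.38 ≈ 2.632.
ΔY = k × ΔG = (+€160 million) / 0.38 ≈ +€421 million.

+€421 million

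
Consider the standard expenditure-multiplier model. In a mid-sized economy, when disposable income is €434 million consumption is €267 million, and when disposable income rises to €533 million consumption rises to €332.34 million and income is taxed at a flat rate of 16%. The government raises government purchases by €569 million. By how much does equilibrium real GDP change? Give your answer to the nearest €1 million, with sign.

MPC = ΔC/ΔYd = (332.34 − 267)/(533 − 434) = 65.34/99 = 0.66.
Government-spending multiplier = 1/(1 − c(1−t)) = 1/(1 − 0.66×0.84) = 1/0.4456 ≈ 2.244.
ΔY = k × ΔG = (+€569 million) / 0.4456 ≈ +€1,277 million.

+€1,277 million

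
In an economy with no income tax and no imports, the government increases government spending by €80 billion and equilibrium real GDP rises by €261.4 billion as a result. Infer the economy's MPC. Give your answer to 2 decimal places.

Implied spending multiplier k = ΔY/ΔG = 261.4/80 = 3.2675.
Since k = 1/(1 − MPC), MPC = 1 − 1/k = 1 − ΔG/ΔY = 1 − 80/261.4 ≈ 0.69.

0.69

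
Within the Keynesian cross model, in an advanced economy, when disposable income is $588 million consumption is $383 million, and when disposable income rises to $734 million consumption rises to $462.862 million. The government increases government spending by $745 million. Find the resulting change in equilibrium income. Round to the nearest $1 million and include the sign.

MPC = ΔC/ΔYd = (462.862 − 383)/(734 − 588) = 79.862/146 = 0.547.
Expenditure multiplier = 1/(1 − MPC) = 1/(1 − 0.547) = 1/0.453 ≈ 2.208.
ΔY = k × ΔG = (+$745 million) / 0.453 ≈ +$1,645 million.

+$1,645 million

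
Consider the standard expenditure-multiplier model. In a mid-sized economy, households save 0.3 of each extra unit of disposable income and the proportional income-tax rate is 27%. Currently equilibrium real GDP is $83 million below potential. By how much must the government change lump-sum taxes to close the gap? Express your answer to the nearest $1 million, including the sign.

−$58 million

MPC = 1 − MPS = 1 − 0.3 = 0.7.
Spending multiplier = 1/(1 − c(1−t)) = 1/(1 − 0.7×0.73) = 1/0.489 ≈ 2.045.
Tax multiplier = −c·k = −0.7/0.489 ≈ −1.431. Need ΔY = +$83 million, so ΔT = ΔY/(−c·k) = −(+$83 million) × 0.489 / 0.7 ≈ −$58 million.
The government should cut lump-sum taxes by $58 million.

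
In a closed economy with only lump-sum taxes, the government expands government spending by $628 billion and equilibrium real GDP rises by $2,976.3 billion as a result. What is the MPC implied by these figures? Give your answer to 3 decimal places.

0.789

Implied spending multiplier k = ΔY/ΔG = 2,976.3/628 ≈ 4.7393.
Since k = 1/(1 − MPC), MPC = 1 − 1/k = 1 − ΔG/ΔY = 1 − 628/2,976.3 ≈ 0.789.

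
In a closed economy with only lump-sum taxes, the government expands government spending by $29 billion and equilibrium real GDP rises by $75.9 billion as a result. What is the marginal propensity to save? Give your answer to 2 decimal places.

Implied spending multiplier k = ΔY/ΔG = 75.9/29 ≈ 2.6172.
Since k = 1/(1 − MPC), MPC = 1 − 1/k = 1 − ΔG/ΔY = 1 − 29/75.9 ≈ 0.62.
MPS = 1 − MPC = 0.38.

0.38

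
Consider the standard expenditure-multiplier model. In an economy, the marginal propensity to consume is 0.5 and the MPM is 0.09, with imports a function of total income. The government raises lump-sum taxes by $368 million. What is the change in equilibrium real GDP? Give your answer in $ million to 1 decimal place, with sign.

A lump-sum tax change of +$368 million shifts disposable income by −$368 million; first-round consumption changes by −c × ΔT = −0.5 × (+$368 million) = −$184 million.
Expenditure multiplier = 1/(1 − c + m) = 1/(1 − 0.5 + 0.09) = 1/0.59 ≈ 1.695.
The tax multiplier is −c × k ≈ −0.847, so ΔY = k × (−c·ΔT) = (−$184 million) / 0.59 ≈ −$311.9 million.

−$311.9 million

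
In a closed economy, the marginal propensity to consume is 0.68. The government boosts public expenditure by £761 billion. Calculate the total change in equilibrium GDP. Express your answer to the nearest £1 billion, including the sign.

Spending multiplier = 1/(1 − MPC) = 1/(1 − 0.68) = 1/0.32 = 3.125.
ΔY = k × ΔG = (+£761 billion) / 0.32 ≈ +£2,378 billion.

+£2,378 billion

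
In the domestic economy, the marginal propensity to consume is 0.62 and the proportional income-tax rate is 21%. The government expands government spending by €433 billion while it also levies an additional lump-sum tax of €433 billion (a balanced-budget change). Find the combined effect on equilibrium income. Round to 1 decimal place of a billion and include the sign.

Expenditure multiplier = 1/(1 − c(1−t)) = 1/(1 − 0.62×0.79) = 1/0.5102 ≈ 1.96.
ΔG contributes k·ΔG = (+€433 billion) / 0.5102 ≈ +€848.7 billion.
ΔT of +€433 billion changes first-round spending by −c·ΔT = −€268.46 billion, contributing k·(−c·ΔT) = (−€268.46 billion) / 0.5102 ≈ −€526.2 billion.
Net ΔY = k(ΔG − c·ΔT) = (+€164.54 billion) / 0.5102 ≈ +€322.5 billion.

+€322.5 billion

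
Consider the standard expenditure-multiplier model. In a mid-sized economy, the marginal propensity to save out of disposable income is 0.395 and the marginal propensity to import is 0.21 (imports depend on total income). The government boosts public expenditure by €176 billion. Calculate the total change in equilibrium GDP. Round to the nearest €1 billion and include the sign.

MPC = 1 − MPS = 1 − 0.395 = 0.605.
Government-spending multiplier = 1/(1 − c + m) = 1/(1 − 0.605 + 0.21) = 1/0.605 ≈ 1.653.
ΔY = k × ΔG = (+€176 billion) / 0.605 ≈ +€291 billion.

+€291 billion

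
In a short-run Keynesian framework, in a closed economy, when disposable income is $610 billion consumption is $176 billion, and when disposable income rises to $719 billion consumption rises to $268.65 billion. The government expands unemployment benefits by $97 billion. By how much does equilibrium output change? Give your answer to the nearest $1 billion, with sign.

+$550 billion

MPC = ΔC/ΔYd = (268.65 − 176)/(719 − 610) = 92.65/109 = 0.85.
The transfer change shifts disposable income by +$97 billion, so first-round consumption changes by c·ΔTR = 0.85 × (+$97 billion) = +$82.45 billion.
Expenditure multiplier = 1/(1 − MPC) = 1/(1 − 0.85) = 1/0.15 ≈ 6.667.
The transfer multiplier is c × k ≈ 5.667, so ΔY = k × (c·ΔTR) = (+$82.45 billion) / 0.15 ≈ +$550 billion.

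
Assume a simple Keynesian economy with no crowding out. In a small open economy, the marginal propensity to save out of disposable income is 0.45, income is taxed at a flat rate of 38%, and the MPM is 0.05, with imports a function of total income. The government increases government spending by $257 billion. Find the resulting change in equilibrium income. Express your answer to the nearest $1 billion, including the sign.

MPC = 1 − MPS = 1 − 0.45 = 0.55.
Spending multiplier = 1/(1 − c(1−t) + m) = 1/(1 − 0.55×0.62 + 0.05) = 1/0.709 ≈ 1.41.
ΔY = k × ΔG = (+$257 billion) / 0.709 ≈ +$362 billion.

+$362 billion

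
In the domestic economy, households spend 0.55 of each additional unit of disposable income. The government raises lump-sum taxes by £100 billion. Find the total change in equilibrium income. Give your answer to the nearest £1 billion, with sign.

−£122 billion

A lump-sum tax change of +£100 billion shifts disposable income by −£100 billion; first-round consumption changes by −c × ΔT = −0.55 × (+£100 billion) = −£55 billion.
Expenditure multiplier = 1/(1 − MPC) = 1/(1 − 0.55) = 1/0.45 ≈ 2.222.
The tax multiplier is −c × k ≈ −1.222, so ΔY = k × (−c·ΔT) = (−£55 billion) / 0.45 ≈ −£122 billion.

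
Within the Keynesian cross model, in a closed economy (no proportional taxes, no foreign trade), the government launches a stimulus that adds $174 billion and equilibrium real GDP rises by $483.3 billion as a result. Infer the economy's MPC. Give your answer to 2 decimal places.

0.64

Implied spending multiplier k = ΔY/ΔG = 483.3/174 ≈ 2.7776.
Since k = 1/(1 − MPC), MPC = 1 − 1/k = 1 − ΔG/ΔY = 1 − 174/483.3 ≈ 0.64.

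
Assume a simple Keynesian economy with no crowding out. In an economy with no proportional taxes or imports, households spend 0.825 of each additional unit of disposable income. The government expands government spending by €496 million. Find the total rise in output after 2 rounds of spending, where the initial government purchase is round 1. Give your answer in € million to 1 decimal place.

€905.2 million

Round 1 adds ΔG = €496 million; each later round is MPC = 0.825 times the previous.
After 2 rounds: 496 + 409.2 = ΔG·(1 − c^2)/(1 − c) = 496 × (1 − 0.680625)/0.175 = €905.2 million.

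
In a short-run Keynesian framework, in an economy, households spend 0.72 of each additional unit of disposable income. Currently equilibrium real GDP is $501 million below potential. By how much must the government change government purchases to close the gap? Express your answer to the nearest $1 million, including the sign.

+$140 million

Spending multiplier = 1/(1 − MPC) = 1/(1 − 0.72) = 1/0.28 ≈ 3.571.
Need ΔY = +$501 million, so ΔG = ΔY/k = (+$501 million) × 0.28 ≈ +$140 million.
The government should increase government purchases by $140 million.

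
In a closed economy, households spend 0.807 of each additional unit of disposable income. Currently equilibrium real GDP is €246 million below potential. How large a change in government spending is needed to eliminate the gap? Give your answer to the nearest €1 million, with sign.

Spending multiplier = 1/(1 − MPC) = 1/(1 − 0.807) = 1/0.193 ≈ 5.181.
Need ΔY = +€246 million, so ΔG = ΔY/k = (+€246 million) × 0.193 ≈ +€47 million.
The government should increase government spending by €47 million.

+€47 million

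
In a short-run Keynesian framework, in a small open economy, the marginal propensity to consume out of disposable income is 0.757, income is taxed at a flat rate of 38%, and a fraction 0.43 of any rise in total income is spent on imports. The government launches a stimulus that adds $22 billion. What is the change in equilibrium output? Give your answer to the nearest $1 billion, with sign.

+$23 billion

Government-spending multiplier = 1/(1 − c(1−t) + m) = 1/(1 − 0.757×0.62 + 0.43) = 1/0.96066 ≈ 1.041.
ΔY = k × ΔG = (+$22 billion) / 0.96066 ≈ +$23 billion.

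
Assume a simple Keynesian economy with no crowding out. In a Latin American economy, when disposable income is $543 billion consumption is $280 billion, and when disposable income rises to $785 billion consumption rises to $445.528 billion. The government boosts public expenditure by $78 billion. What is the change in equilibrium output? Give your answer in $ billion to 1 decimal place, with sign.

MPC = ΔC/ΔYd = (445.528 − 280)/(785 − 543) = 165.528/242 = 0.684.
Spending multiplier = 1/(1 − MPC) = 1/(1 − 0.684) = 1/0.316 ≈ 3.165.
ΔY = k × ΔG = (+$78 billion) / 0.316 ≈ +$246.8 billion.

+$246.8 billion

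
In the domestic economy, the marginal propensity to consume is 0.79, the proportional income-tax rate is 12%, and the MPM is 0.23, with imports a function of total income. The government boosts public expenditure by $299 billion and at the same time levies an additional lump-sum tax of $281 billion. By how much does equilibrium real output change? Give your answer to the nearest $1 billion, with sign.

+$144 billion

Expenditure multiplier = 1/(1 − c(1−t) + m) = 1/(1 − 0.79×0.88 + 0.23) = 1/0.5348 ≈ 1.87.
ΔG contributes k·ΔG = (+$299 billion) / 0.5348 ≈ +$559.1 billion.
ΔT of +$281 billion changes first-round spending by −c·ΔT = −$221.99 billion, contributing k·(−c·ΔT) = (−$221.99 billion) / 0.5348 ≈ −$415.1 billion.
Net ΔY = k(ΔG − c·ΔT) = (+$77.01 billion) / 0.5348 ≈ +$144 billion.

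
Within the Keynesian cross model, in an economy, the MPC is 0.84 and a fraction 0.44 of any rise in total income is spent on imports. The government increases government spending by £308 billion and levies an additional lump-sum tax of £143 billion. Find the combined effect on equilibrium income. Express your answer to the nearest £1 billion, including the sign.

+£313 billion

Expenditure multiplier = 1/(1 − c + m) = 1/(1 − 0.84 + 0.44) = 1/0.6 ≈ 1.667.
ΔG contributes k·ΔG = (+£308 billion) / 0.6 ≈ +£513.3 billion.
ΔT of +£143 billion changes first-round spending by −c·ΔT = −£120.12 billion, contributing k·(−c·ΔT) = (−£120.12 billion) / 0.6 = −£200.2 billion.
Net ΔY = k(ΔG − c·ΔT) = (+£187.88 billion) / 0.6 ≈ +£313 billion.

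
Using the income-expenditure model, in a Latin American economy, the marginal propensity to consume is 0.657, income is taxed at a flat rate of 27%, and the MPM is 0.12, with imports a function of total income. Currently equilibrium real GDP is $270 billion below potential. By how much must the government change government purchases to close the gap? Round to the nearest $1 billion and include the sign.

+$173 billion

Spending multiplier = 1/(1 − c(1−t) + m) = 1/(1 − 0.657×0.73 + 0.12) = 1/0.64039 ≈ 1.562.
Need ΔY = +$270 billion, so ΔG = ΔY/k = (+$270 billion) × 0.64039 ≈ +$173 billion.
The government should increase government purchases by $173 billion.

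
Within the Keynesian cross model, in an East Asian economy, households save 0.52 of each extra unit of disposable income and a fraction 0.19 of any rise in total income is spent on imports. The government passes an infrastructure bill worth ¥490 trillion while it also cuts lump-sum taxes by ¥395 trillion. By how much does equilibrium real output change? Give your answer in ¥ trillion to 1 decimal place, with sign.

+¥957.2 trillion

MPC = 1 − MPS = 1 − 0.52 = 0.48.
Expenditure multiplier = 1/(1 − c + m) = 1/(1 − 0.48 + 0.19) = 1/0.71 ≈ 1.408.
ΔG contributes k·ΔG = (+¥490 trillion) / 0.71 ≈ +¥690.1 trillion.
ΔT of −¥395 trillion changes first-round spending by −c·ΔT = +¥189.6 trillion, contributing k·(−c·ΔT) = (+¥189.6 trillion) / 0.71 ≈ +¥267 trillion.
Net ΔY = k(ΔG − c·ΔT) = (+¥679.6 trillion) / 0.71 ≈ +¥957.2 trillion.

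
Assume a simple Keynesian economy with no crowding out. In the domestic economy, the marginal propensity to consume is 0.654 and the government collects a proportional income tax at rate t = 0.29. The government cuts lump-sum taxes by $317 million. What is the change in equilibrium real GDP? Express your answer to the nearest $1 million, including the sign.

A lump-sum tax change of −$317 million shifts disposable income by +$317 million; first-round consumption changes by −c × ΔT = −0.654 × (−$317 million) = +$207.318 million.
Expenditure multiplier = 1/(1 − c(1−t)) = 1/(1 − 0.654×0.71) = 1/0.53566 ≈ 1.867.
The tax multiplier is −c × k ≈ −1.221, so ΔY = k × (−c·ΔT) = (+$207.318 million) / 0.53566 ≈ +$387 million.

+$387 million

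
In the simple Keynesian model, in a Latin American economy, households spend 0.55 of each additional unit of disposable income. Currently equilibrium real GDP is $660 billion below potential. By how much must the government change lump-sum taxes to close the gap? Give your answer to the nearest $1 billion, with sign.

−$540 billion

Spending multiplier = 1/(1 − MPC) = 1/(1 − 0.55) = 1/0.45 ≈ 2.222.
Tax multiplier = −c·k = −0.55/0.45 ≈ −1.222. Need ΔY = +$660 billion, so ΔT = ΔY/(−c·k) = −(+$660 billion) × 0.45 / 0.55 = −$540 billion.
The government should cut lump-sum taxes by $540 billion.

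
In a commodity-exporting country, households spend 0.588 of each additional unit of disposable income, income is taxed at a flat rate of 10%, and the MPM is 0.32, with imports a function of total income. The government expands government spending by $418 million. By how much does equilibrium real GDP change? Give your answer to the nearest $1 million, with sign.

+$529 million

Spending multiplier = 1/(1 − c(1−t) + m) = 1/(1 − 0.588×0.9 + 0.32) = 1/0.7908 ≈ 1.265.
ΔY = k × ΔG = (+$418 million) / 0.7908 ≈ +$529 million.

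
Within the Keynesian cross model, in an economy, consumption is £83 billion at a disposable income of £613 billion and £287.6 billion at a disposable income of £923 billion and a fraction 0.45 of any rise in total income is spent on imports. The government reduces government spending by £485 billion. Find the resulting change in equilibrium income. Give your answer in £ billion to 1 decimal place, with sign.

−£613.9 billion

MPC = ΔC/ΔYd = (287.6 − 83)/(923 − 613) = 204.6/310 = 0.66.
Government-spending multiplier = 1/(1 − c + m) = 1/(1 − 0.66 + 0.45) = 1/0.79 ≈ 1.266.
ΔY = k × ΔG = (−£485 billion) / 0.79 ≈ −£613.9 billion.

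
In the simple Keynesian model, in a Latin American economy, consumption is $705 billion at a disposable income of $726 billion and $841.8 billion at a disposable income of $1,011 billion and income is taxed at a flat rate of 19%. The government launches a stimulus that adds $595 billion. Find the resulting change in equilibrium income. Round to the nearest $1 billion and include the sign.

+$973 billion

MPC = ΔC/ΔYd = (841.8 − 705)/(1,011 − 726) = 136.8/285 = 0.48.
Spending multiplier = 1/(1 − c(1−t)) = 1/(1 − 0.48×0.81) = 1/0.6112 ≈ 1.636.
ΔY = k × ΔG = (+$595 billion) / 0.6112 ≈ +$973 billion.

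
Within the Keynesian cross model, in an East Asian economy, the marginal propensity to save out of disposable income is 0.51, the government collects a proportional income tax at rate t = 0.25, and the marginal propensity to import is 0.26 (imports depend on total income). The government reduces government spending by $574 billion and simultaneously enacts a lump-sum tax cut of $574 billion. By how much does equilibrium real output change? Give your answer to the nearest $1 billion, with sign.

−$328 billion

MPC = 1 − MPS = 1 − 0.51 = 0.49.
Expenditure multiplier = 1/(1 − c(1−t) + m) = 1/(1 − 0.49×0.75 + 0.26) = 1/0.8925 ≈ 1.12.
ΔG contributes k·ΔG = (−$574 billion) / 0.8925 ≈ −$643.1 billion.
ΔT of −$574 billion changes first-round spending by −c·ΔT = +$281.26 billion, contributing k·(−c·ΔT) = (+$281.26 billion) / 0.8925 ≈ +$315.1 billion.
Net ΔY = k(ΔG − c·ΔT) = (−$292.74 billion) / 0.8925 = −$328 billion.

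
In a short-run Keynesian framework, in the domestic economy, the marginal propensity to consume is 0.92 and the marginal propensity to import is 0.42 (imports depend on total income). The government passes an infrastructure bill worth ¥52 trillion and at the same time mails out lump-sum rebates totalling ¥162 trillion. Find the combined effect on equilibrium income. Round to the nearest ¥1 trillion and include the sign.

Expenditure multiplier = 1/(1 − c + m) = 1/(1 − 0.92 + 0.42) = 1/0.5 = 2.
ΔG contributes k·ΔG = (+¥52 trillion) / 0.5 = +¥104 trillion.
ΔT of −¥162 trillion changes first-round spending by −c·ΔT = +¥149.04 trillion, contributing k·(−c·ΔT) = (+¥149.04 trillion) / 0.5 ≈ +¥298.1 trillion.
Net ΔY = k(ΔG − c·ΔT) = (+¥201.04 trillion) / 0.5 ≈ +¥402 trillion.

+¥402 trillion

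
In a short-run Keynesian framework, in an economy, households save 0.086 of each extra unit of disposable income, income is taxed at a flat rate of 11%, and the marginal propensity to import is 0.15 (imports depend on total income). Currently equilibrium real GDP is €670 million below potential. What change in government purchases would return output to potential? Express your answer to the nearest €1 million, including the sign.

MPC = 1 − MPS = 1 − 0.086 = 0.914.
Spending multiplier = 1/(1 − c(1−t) + m) = 1/(1 − 0.914×0.89 + 0.15) = 1/0.33654 ≈ 2.971.
Need ΔY = +€670 million, so ΔG = ΔY/k = (+€670 million) × 0.33654 ≈ +€225 million.
The government should increase government purchases by €225 million.

+€225 million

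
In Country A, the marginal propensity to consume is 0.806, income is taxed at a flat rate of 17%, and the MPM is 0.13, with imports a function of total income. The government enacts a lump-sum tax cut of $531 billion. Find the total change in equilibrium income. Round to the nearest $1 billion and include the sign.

A lump-sum tax change of −$531 billion shifts disposable income by +$531 billion; first-round consumption changes by −c × ΔT = −0.806 × (−$531 billion) = +$427.986 billion.
Expenditure multiplier = 1/(1 − c(1−t) + m) = 1/(1 − 0.806×0.83 + 0.13) = 1/0.46102 ≈ 2.169.
The tax multiplier is −c × k ≈ −1.748, so ΔY = k × (−c·ΔT) = (+$427.986 billion) / 0.46102 ≈ +$928 billion.

+$928 billion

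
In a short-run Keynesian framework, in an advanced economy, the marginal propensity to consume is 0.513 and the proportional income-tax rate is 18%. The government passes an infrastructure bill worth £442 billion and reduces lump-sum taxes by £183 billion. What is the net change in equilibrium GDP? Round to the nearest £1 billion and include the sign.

+£925 billion

Expenditure multiplier = 1/(1 − c(1−t)) = 1/(1 − 0.513×0.82) = 1/0.57934 ≈ 1.726.
ΔG contributes k·ΔG = (+£442 billion) / 0.57934 ≈ +£762.9 billion.
ΔT of −£183 billion changes first-round spending by −c·ΔT = +£93.879 billion, contributing k·(−c·ΔT) = (+£93.879 billion) / 0.57934 ≈ +£162 billion.
Net ΔY = k(ΔG − c·ΔT) = (+£535.879 billion) / 0.57934 ≈ +£925 billion.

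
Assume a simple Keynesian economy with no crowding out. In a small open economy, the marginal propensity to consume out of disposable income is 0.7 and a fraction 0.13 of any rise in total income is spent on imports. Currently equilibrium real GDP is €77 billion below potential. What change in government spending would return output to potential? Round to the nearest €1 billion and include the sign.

+€33 billion

Spending multiplier = 1/(1 − c + m) = 1/(1 − 0.7 + 0.13) = 1/0.43 ≈ 2.326.
Need ΔY = +€77 billion, so ΔG = ΔY/k = (+€77 billion) × 0.43 ≈ +€33 billion.
The government should increase government spending by €33 billion.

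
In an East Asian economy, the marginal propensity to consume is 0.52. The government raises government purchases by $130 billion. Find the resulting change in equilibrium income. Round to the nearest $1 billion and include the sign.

+$271 billion

Government-spending multiplier = 1/(1 − MPC) = 1/(1 − 0.52) = 1/0.48 ≈ 2.083.
ΔY = k × ΔG = (+$130 billion) / 0.48 ≈ +$271 billion.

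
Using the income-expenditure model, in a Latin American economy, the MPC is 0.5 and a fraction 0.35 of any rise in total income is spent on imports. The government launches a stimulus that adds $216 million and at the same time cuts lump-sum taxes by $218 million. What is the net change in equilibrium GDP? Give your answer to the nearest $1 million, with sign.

Expenditure multiplier = 1/(1 − c + m) = 1/(1 − 0.5 + 0.35) = 1/0.85 ≈ 1.176.
ΔG contributes k·ΔG = (+$216 million) / 0.85 ≈ +$254.1 million.
ΔT of −$218 million changes first-round spending by −c·ΔT = +$109 million, contributing k·(−c·ΔT) = (+$109 million) / 0.85 ≈ +$128.2 million.
Net ΔY = k(ΔG − c·ΔT) = (+$325 million) / 0.85 ≈ +$382 million.

+$382 million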